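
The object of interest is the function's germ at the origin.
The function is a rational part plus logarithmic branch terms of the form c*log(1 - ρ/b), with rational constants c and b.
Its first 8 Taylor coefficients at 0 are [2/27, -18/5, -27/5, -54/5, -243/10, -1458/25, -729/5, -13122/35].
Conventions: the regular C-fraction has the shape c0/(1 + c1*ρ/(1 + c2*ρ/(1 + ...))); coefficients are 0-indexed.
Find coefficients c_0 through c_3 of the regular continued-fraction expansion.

The regular C-fraction coefficients are [2/27, 243/5, -501/10, -5/334].

Taylor coefficients (read off): a_0 = 2/27, a_1 = -18/5, a_2 = -27/5, a_3 = -54/5.
c0 = a_0 = 2/27. Peel one level at a time: if S = 1 + c*ρ/S' with S'(0) = 1, then c is the ρ-coefficient of S and S' = c*ρ/(S - 1).
S_1 = c0/f = 1 + (243/5)*ρ + (121743/50)*ρ^2 + ...; c1 = 243/5.
S_2 = c1*ρ/(S_1 - 1) = 1 + (-501/10)*ρ + (-3/4)*ρ^2 + ...; c2 = -501/10.
S_3 = c2*ρ/(S_2 - 1) = 1 + (-5/334)*ρ + ...; c3 = -5/334.


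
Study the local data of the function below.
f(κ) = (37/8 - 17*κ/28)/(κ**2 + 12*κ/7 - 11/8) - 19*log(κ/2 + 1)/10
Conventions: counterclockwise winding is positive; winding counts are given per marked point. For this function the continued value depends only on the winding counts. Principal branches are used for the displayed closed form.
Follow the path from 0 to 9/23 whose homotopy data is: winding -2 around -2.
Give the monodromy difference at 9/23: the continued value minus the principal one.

Continued minus principal equals (38/5)*pi*i.

The rational part is single-valued and drops out of the difference; each branch term changes only by its own monodromy.
(-19/10)*log(1 - κ/(-2)): each positive loop around -2 adds 2*pi*i to the log, so winding -2 contributes (-19/10)*(-2)*2*pi*i = (38/5)*pi*i.
Summing the contributions at κ = 9/23 gives (38/5)*pi*i.


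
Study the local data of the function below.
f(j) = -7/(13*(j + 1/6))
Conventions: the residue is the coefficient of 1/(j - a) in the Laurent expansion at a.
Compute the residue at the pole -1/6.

At the order-1 pole -1/6 set g(j) = (j - (-1/6))*f(j) = -7/13.
Simple pole: residue = g(a) at a = -1/6, which is -7/13.

The residue is -7/13.


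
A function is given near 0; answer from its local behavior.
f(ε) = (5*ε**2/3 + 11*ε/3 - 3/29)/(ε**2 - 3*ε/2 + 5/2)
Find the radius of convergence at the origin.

Denominator factor (ε**2 - 3*ε/2 + 5/2): discriminant -31/4, complex-conjugate roots (3/4) + ((1/4)*sqrt(31))*i and (3/4) - ((1/4)*sqrt(31))*i; poles of order 1, moduli (1/2)*sqrt(10) and (1/2)*sqrt(10).
The radius of convergence is the smallest modulus among the singular points: (1/2)*sqrt(10).

The radius of convergence is (1/2)*sqrt(10).


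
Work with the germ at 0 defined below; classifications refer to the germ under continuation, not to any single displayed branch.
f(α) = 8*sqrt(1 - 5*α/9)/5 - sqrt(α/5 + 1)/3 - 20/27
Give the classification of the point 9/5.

The point is an algebraic (square-root) branch point.

The term (8/5)*sqrt(1 - α/(9/5)) has argument 1 - 9/5/(9/5) = 0 at 9/5: a square-root (algebraic, two-sheeted) branch point; the remaining terms are analytic or single-valued there.


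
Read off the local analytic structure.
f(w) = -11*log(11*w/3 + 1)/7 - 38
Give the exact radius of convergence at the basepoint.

The radius of convergence is 3/11.

Branch term (-11/7)*log(1 - w/(-3/11)): its argument vanishes at w = -3/11, a logarithmic branch point, modulus 3/11.
The radius of convergence is the smallest modulus among the singular points: 3/11.


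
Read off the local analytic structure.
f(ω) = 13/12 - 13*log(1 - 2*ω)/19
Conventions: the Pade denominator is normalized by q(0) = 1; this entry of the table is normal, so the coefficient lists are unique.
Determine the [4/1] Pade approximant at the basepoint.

The Pade approximant has numerator coefficients [13/12, -104/285, -78/95, -104/285, -52/285]; denominator coefficients [1, -8/5].

Taylor coefficients needed (expand at 0): a_0 = 13/12, a_1 = 26/19, a_2 = 26/19, a_3 = 104/57, a_4 = 52/19, a_5 = 416/95.
Write the denominator as Q(ω) = 1 + q1*ω. Requiring Q*f - P = O(ω^6) with deg P <= 4 kills the coefficients of ω^5..ω^5 in Q*f:
  ω^5: a_5 + q1*a_4 = 0, i.e. 416/95 + (52/19)*q1 = 0.
Solving this linear system: q1 = -8/5.
The numerator is Q*f truncated at degree 4: P0 = a_0 = 13/12; P1 = a_1 + q1*a_0 = -104/285; P2 = a_2 + q1*a_1 = -78/95; P3 = a_3 + q1*a_2 = -104/285; P4 = a_4 + q1*a_3 = -52/285.


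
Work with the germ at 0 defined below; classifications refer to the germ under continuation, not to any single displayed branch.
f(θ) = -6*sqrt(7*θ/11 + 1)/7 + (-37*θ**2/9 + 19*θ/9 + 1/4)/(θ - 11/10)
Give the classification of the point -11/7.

The point is an algebraic (square-root) branch point.

The term (-6/7)*sqrt(1 - θ/(-11/7)) has argument 1 - -11/7/(-11/7) = 0 at -11/7: a square-root (algebraic, two-sheeted) branch point; the remaining terms are analytic or single-valued there.


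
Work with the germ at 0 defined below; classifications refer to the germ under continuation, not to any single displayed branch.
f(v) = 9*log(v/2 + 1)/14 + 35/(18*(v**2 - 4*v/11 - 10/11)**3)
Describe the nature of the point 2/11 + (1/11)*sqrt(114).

The denominator factor v**2 - 4*v/11 - 10/11 vanishes at 2/11 + (1/11)*sqrt(114) and appears to the power 3; the numerator there equals 35/18, nonzero, and no other factor vanishes.
The branch terms are analytic at this point.
Hence a pole whose order is the multiplicity, 3.

The point is a pole of order 3.


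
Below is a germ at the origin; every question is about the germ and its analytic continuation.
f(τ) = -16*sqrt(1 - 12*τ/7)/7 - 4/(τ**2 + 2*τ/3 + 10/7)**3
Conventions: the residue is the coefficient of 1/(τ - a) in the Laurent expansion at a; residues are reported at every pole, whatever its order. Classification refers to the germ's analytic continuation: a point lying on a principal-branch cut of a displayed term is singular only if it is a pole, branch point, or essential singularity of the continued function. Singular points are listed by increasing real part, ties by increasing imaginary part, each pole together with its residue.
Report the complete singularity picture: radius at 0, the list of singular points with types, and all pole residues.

Denominator factor (τ**2 + 2*τ/3 + 10/7)^3: discriminant -332/63, complex-conjugate roots (-1/3) + ((1/21)*sqrt(581))*i and (-1/3) - ((1/21)*sqrt(581))*i; poles of order 3, moduli (1/7)*sqrt(70) and (1/7)*sqrt(70).
Branch term (-16/7)*sqrt(1 - τ/(7/12)): its argument vanishes at τ = 7/12, a square-root branch point, modulus 7/12.
The radius of convergence is the smallest modulus among the singular points: 7/12.
The branch term is analytic at (-1/3) - ((1/21)*sqrt(581))*i and contributes nothing to the residue; only the rational part matters.
The factor τ**2 + 2*τ/3 + 10/7 splits as (τ - a)(τ - a') with a = (-1/3) - ((1/21)*sqrt(581))*i, a' = (-1/3) + ((1/21)*sqrt(581))*i. At the order-3 pole a set g(τ) = (τ - a)^3*(rational part) = [-4] / (τ - a')^3.
Order-3 pole: residue = g''(a)/2; g''((-1/3) - ((1/21)*sqrt(581))*i) = -((35721/1143574)*sqrt(581))*i, so the residue is -((35721/2287148)*sqrt(581))*i.
The branch term is analytic at (-1/3) + ((1/21)*sqrt(581))*i and contributes nothing to the residue; only the rational part matters.
The factor τ**2 + 2*τ/3 + 10/7 splits as (τ - a)(τ - a') with a = (-1/3) + ((1/21)*sqrt(581))*i, a' = (-1/3) - ((1/21)*sqrt(581))*i. At the order-3 pole a set g(τ) = (τ - a)^3*(rational part) = [-4] / (τ - a')^3.
Order-3 pole: residue = g''(a)/2; g''((-1/3) + ((1/21)*sqrt(581))*i) = ((35721/1143574)*sqrt(581))*i, so the residue is ((35721/2287148)*sqrt(581))*i.
List the singular points by increasing real part (a conjugate pair: the negative imaginary part first).

Radius of convergence at 0: 7/12.
At (-1/3) - ((1/21)*sqrt(581))*i: a pole of order 3; residue -((35721/2287148)*sqrt(581))*i.
At (-1/3) + ((1/21)*sqrt(581))*i: a pole of order 3; residue ((35721/2287148)*sqrt(581))*i.
At 7/12: an algebraic (square-root) branch point.


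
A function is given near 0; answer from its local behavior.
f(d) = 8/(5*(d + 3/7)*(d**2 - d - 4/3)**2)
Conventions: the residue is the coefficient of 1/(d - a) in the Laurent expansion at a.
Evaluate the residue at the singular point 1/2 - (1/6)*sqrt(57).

The residue is -21609/14045 - (936117/5070245)*sqrt(57).

The factor d**2 - d - 4/3 splits as (d - a)(d - a') with a = 1/2 - (1/6)*sqrt(57), a' = 1/2 + (1/6)*sqrt(57). At the order-2 pole a set g(d) = (d - a)^2*f(d) = [8/(5*(d + 3/7))] / (d - a')^2.
Order-2 pole: residue = g'(a); g'(1/2 - (1/6)*sqrt(57)) = -21609/14045 - (936117/5070245)*sqrt(57), so the residue is -21609/14045 - (936117/5070245)*sqrt(57).


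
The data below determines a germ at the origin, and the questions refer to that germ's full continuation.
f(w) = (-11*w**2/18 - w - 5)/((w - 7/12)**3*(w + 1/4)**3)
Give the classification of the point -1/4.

The denominator factor w + 1/4 vanishes at -1/4 and appears to the power 3; the numerator there equals -1379/288, nonzero, and no other factor vanishes.
Hence a pole whose order is the multiplicity, 3.

The point is a pole of order 3.


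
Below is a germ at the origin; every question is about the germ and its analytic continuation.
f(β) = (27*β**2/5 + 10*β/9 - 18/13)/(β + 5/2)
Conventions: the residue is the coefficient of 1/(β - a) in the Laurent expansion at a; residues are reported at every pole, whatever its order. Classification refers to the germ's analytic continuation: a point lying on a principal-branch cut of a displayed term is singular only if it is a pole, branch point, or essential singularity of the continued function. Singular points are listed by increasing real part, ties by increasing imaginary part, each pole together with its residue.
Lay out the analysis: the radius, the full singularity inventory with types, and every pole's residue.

Denominator factor (β + 5/2): pole of order 1 at -5/2, modulus 5/2.
The radius of convergence is the smallest modulus among the singular points: 5/2.
At the order-1 pole -5/2 set g(β) = (β - (-5/2))*f(β) = 27*β**2/5 + 10*β/9 - 18/13.
Simple pole: residue = g(a) at a = -5/2, which is 13847/468.

Radius of convergence at 0: 5/2.
At -5/2: a pole of order 1; residue 13847/468.


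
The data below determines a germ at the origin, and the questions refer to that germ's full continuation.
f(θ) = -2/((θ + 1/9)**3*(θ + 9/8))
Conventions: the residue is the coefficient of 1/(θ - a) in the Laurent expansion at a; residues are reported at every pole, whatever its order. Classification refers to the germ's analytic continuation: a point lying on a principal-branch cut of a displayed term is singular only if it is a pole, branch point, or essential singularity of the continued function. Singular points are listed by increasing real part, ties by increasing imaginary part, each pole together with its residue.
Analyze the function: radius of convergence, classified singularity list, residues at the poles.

Denominator factor (θ + 1/9)^3: pole of order 3 at -1/9, modulus 1/9.
Denominator factor (θ + 9/8): pole of order 1 at -9/8, modulus 9/8.
The radius of convergence is the smallest modulus among the singular points: 1/9.
At the order-1 pole -9/8 set g(θ) = (θ - (-9/8))*f(θ) = -2/(θ + 1/9)**3.
Simple pole: residue = g(a) at a = -9/8, which is 746496/389017.
At the order-3 pole -1/9 set g(θ) = (θ - (-1/9))^3*f(θ) = -2/(θ + 9/8).
Order-3 pole: residue = g''(a)/2; g''(-1/9) = -1492992/389017, so the residue is -746496/389017.
List the singular points by increasing real part (a conjugate pair: the negative imaginary part first).

Radius of convergence at 0: 1/9.
At -9/8: a pole of order 1; residue 746496/389017.
At -1/9: a pole of order 3; residue -746496/389017.


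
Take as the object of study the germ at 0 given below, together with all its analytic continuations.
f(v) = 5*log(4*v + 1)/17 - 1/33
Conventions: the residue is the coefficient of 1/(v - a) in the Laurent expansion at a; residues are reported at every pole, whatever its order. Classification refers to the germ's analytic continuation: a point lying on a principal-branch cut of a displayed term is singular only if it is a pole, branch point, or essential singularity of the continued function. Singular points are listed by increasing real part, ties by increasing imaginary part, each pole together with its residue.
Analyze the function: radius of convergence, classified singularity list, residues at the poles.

Radius of convergence at 0: 1/4.
At -1/4: a logarithmic branch point.

Branch term (5/17)*log(1 - v/(-1/4)): its argument vanishes at v = -1/4, a logarithmic branch point, modulus 1/4.
The radius of convergence is the smallest modulus among the singular points: 1/4.


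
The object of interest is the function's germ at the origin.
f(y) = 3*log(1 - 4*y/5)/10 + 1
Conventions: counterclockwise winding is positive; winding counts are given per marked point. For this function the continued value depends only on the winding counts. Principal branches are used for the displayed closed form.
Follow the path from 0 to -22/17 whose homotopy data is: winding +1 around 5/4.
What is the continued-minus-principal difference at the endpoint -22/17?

Continued minus principal equals (3/5)*pi*i.

The rational part is single-valued and drops out of the difference; each branch term changes only by its own monodromy.
(3/10)*log(1 - y/(5/4)): each positive loop around 5/4 adds 2*pi*i to the log, so winding +1 contributes (3/10)*(1)*2*pi*i = (3/5)*pi*i.
Summing the contributions at y = -22/17 gives (3/5)*pi*i.


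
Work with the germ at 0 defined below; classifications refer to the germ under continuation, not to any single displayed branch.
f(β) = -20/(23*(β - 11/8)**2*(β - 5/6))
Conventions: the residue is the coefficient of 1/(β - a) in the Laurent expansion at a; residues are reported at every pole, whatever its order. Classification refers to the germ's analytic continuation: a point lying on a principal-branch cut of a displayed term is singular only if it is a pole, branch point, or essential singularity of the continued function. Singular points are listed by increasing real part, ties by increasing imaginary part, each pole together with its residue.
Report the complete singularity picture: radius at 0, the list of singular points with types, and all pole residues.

Radius of convergence at 0: 5/6.
At 5/6: a pole of order 1; residue -11520/3887.
At 11/8: a pole of order 2; residue 11520/3887.

Denominator factor (β - 5/6): pole of order 1 at 5/6, modulus 5/6.
Denominator factor (β - 11/8)^2: pole of order 2 at 11/8, modulus 11/8.
The radius of convergence is the smallest modulus among the singular points: 5/6.
At the order-1 pole 5/6 set g(β) = (β - (5/6))*f(β) = -20/(23*(β - 11/8)**2).
Simple pole: residue = g(a) at a = 5/6, which is -11520/3887.
At the order-2 pole 11/8 set g(β) = (β - (11/8))^2*f(β) = -20/(23*(β - 5/6)).
Order-2 pole: residue = g'(a); g'(11/8) = 11520/3887, so the residue is 11520/3887.
List the singular points by increasing real part (a conjugate pair: the negative imaginary part first).


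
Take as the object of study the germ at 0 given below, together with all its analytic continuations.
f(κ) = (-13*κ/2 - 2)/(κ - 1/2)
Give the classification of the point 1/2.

The denominator factor κ - 1/2 vanishes at 1/2 and appears to the power 1; the numerator there equals -21/4, nonzero, and no other factor vanishes.
Hence a pole whose order is the multiplicity, 1.

The point is a pole of order 1.


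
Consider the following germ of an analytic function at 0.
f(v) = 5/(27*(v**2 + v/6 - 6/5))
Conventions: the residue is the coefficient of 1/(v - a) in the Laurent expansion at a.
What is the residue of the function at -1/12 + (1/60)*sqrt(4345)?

The factor v**2 + v/6 - 6/5 splits as (v - a)(v - a') with a = -1/12 + (1/60)*sqrt(4345), a' = -1/12 - (1/60)*sqrt(4345). At the order-1 pole a set g(v) = (v - a)*f(v) = [5/27] / (v - a').
Simple pole: residue = g(a) at a = -1/12 + (1/60)*sqrt(4345), which is (10/7821)*sqrt(4345).

The residue is (10/7821)*sqrt(4345).


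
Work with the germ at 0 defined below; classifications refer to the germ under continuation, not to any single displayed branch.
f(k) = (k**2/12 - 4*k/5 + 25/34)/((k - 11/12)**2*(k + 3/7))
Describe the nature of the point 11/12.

The point is a pole of order 2.

The denominator factor k - 11/12 vanishes at 11/12 and appears to the power 2; the numerator there equals 10573/146880, nonzero, and no other factor vanishes.
Hence a pole whose order is the multiplicity, 2.


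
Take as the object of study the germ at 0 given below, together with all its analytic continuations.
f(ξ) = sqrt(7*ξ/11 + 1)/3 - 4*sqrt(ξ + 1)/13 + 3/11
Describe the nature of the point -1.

The point is an algebraic (square-root) branch point.

The term (-4/13)*sqrt(1 - ξ/(-1)) has argument 1 - -1/(-1) = 0 at -1: a square-root (algebraic, two-sheeted) branch point; the remaining terms are analytic or single-valued there.


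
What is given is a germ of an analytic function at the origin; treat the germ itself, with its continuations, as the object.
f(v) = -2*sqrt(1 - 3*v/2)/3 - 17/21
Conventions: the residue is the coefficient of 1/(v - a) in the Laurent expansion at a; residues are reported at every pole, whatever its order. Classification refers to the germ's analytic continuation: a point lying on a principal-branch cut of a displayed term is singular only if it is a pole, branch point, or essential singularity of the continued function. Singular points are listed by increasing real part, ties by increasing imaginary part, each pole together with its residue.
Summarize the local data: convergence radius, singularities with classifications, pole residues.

Branch term (-2/3)*sqrt(1 - v/(2/3)): its argument vanishes at v = 2/3, a square-root branch point, modulus 2/3.
The radius of convergence is the smallest modulus among the singular points: 2/3.

Radius of convergence at 0: 2/3.
At 2/3: an algebraic (square-root) branch point.


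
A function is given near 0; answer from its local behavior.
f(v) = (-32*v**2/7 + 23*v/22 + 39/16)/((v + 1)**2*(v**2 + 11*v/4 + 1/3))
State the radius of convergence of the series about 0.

Denominator factor (v + 1)^2: pole of order 2 at -1, modulus 1.
Denominator factor (v**2 + 11*v/4 + 1/3): discriminant 299/48, real irrational roots -11/8 + (1/24)*sqrt(897) and -11/8 - (1/24)*sqrt(897); poles of order 1, moduli 11/8 - (1/24)*sqrt(897) and 11/8 + (1/24)*sqrt(897).
The radius of convergence is the smallest modulus among the singular points: 11/8 - (1/24)*sqrt(897).

The radius of convergence is 11/8 - (1/24)*sqrt(897).


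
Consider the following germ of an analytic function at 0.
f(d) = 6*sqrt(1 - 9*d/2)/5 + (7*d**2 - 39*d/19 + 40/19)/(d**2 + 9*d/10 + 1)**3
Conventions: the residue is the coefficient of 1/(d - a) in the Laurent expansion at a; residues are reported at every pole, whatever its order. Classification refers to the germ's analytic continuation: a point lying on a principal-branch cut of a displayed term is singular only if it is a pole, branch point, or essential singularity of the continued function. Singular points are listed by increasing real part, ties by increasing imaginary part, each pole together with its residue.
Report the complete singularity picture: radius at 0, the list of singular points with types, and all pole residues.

Radius of convergence at 0: 2/9.
At (-9/20) - ((1/20)*sqrt(319))*i: a pole of order 3; residue ((71903000/616773421)*sqrt(319))*i.
At (-9/20) + ((1/20)*sqrt(319))*i: a pole of order 3; residue -((71903000/616773421)*sqrt(319))*i.
At 2/9: an algebraic (square-root) branch point.

Denominator factor (d**2 + 9*d/10 + 1)^3: discriminant -319/100, complex-conjugate roots (-9/20) + ((1/20)*sqrt(319))*i and (-9/20) - ((1/20)*sqrt(319))*i; poles of order 3, moduli 1 and 1.
Branch term (6/5)*sqrt(1 - d/(2/9)): its argument vanishes at d = 2/9, a square-root branch point, modulus 2/9.
The radius of convergence is the smallest modulus among the singular points: 2/9.
The branch term is analytic at (-9/20) - ((1/20)*sqrt(319))*i and contributes nothing to the residue; only the rational part matters.
The factor d**2 + 9*d/10 + 1 splits as (d - a)(d - a') with a = (-9/20) - ((1/20)*sqrt(319))*i, a' = (-9/20) + ((1/20)*sqrt(319))*i. At the order-3 pole a set g(d) = (d - a)^3*(rational part) = [7*d**2 - 39*d/19 + 40/19] / (d - a')^3.
Order-3 pole: residue = g''(a)/2; g''((-9/20) - ((1/20)*sqrt(319))*i) = ((143806000/616773421)*sqrt(319))*i, so the residue is ((71903000/616773421)*sqrt(319))*i.
The branch term is analytic at (-9/20) + ((1/20)*sqrt(319))*i and contributes nothing to the residue; only the rational part matters.
The factor d**2 + 9*d/10 + 1 splits as (d - a)(d - a') with a = (-9/20) + ((1/20)*sqrt(319))*i, a' = (-9/20) - ((1/20)*sqrt(319))*i. At the order-3 pole a set g(d) = (d - a)^3*(rational part) = [7*d**2 - 39*d/19 + 40/19] / (d - a')^3.
Order-3 pole: residue = g''(a)/2; g''((-9/20) + ((1/20)*sqrt(319))*i) = -((143806000/616773421)*sqrt(319))*i, so the residue is -((71903000/616773421)*sqrt(319))*i.
List the singular points by increasing real part (a conjugate pair: the negative imaginary part first).


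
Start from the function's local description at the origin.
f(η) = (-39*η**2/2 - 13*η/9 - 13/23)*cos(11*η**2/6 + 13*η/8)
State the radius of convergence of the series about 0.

The factor cos(11*η**2/6 + 13*η/8) is entire and contributes no finite singular point.
The polynomial part has no poles.
No finite singular points: the Taylor series at 0 converges everywhere.

The radius of convergence is infinite.


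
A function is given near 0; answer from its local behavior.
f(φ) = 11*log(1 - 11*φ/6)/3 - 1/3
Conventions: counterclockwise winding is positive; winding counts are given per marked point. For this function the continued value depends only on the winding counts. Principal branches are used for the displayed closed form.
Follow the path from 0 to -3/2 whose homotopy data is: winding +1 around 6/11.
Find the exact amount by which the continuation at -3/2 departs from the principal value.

The rational part is single-valued and drops out of the difference; each branch term changes only by its own monodromy.
(11/3)*log(1 - φ/(6/11)): each positive loop around 6/11 adds 2*pi*i to the log, so winding +1 contributes (11/3)*(1)*2*pi*i = (22/3)*pi*i.
Summing the contributions at φ = -3/2 gives (22/3)*pi*i.

Continued minus principal equals (22/3)*pi*i.


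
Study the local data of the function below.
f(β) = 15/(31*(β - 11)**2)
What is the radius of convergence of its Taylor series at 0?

The radius of convergence is 11.

Denominator factor (β - 11)^2: pole of order 2 at 11, modulus 11.
The radius of convergence is the smallest modulus among the singular points: 11.


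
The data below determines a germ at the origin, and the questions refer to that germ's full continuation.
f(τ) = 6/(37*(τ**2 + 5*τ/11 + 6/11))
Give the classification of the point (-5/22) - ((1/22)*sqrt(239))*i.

The denominator factor τ**2 + 5*τ/11 + 6/11 vanishes at (-5/22) - ((1/22)*sqrt(239))*i and appears to the power 1; the numerator there equals 6/37, nonzero, and no other factor vanishes.
Hence a pole whose order is the multiplicity, 1.

The point is a pole of order 1.


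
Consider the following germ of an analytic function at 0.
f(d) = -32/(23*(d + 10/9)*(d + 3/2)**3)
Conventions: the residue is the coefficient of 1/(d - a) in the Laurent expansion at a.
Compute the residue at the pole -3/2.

At the order-3 pole -3/2 set g(d) = (d - (-3/2))^3*f(d) = -32/(23*(d + 10/9)).
Order-3 pole: residue = g''(a)/2; g''(-3/2) = 373248/7889, so the residue is 186624/7889.

The residue is 186624/7889.


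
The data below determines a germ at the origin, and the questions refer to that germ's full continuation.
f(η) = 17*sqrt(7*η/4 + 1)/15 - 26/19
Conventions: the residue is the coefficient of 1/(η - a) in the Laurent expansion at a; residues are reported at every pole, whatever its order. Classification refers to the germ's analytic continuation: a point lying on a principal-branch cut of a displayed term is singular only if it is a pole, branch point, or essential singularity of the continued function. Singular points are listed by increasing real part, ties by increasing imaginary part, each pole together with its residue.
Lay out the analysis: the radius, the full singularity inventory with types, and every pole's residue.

Radius of convergence at 0: 4/7.
At -4/7: an algebraic (square-root) branch point.

Branch term (17/15)*sqrt(1 - η/(-4/7)): its argument vanishes at η = -4/7, a square-root branch point, modulus 4/7.
The radius of convergence is the smallest modulus among the singular points: 4/7.


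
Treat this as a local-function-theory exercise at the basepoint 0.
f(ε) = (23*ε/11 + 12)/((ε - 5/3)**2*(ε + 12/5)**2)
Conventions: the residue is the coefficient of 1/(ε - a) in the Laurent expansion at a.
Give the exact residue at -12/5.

The residue is 75825/226981.

At the order-2 pole -12/5 set g(ε) = (ε - (-12/5))^2*f(ε) = (23*ε/11 + 12)/(ε - 5/3)**2.
Order-2 pole: residue = g'(a); g'(-12/5) = 75825/226981, so the residue is 75825/226981.


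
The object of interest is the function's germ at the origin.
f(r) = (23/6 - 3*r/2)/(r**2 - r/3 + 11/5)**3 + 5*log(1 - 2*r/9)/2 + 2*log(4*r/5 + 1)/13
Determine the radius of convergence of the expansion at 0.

Denominator factor (r**2 - r/3 + 11/5)^3: discriminant -391/45, complex-conjugate roots (1/6) + ((1/30)*sqrt(1955))*i and (1/6) - ((1/30)*sqrt(1955))*i; poles of order 3, moduli (1/5)*sqrt(55) and (1/5)*sqrt(55).
Branch term (2/13)*log(1 - r/(-5/4)): its argument vanishes at r = -5/4, a logarithmic branch point, modulus 5/4.
Branch term (5/2)*log(1 - r/(9/2)): its argument vanishes at r = 9/2, a logarithmic branch point, modulus 9/2.
The radius of convergence is the smallest modulus among the singular points: 5/4.

The radius of convergence is 5/4.


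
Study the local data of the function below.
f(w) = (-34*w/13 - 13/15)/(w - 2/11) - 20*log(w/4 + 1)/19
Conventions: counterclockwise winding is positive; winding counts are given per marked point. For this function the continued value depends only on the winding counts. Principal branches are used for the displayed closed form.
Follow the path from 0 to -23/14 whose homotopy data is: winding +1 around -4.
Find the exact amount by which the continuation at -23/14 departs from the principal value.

The rational part is single-valued and drops out of the difference; each branch term changes only by its own monodromy.
(-20/19)*log(1 - w/(-4)): each positive loop around -4 adds 2*pi*i to the log, so winding +1 contributes (-20/19)*(1)*2*pi*i = -(40/19)*pi*i.
Summing the contributions at w = -23/14 gives -(40/19)*pi*i.

Continued minus principal equals -(40/19)*pi*i.


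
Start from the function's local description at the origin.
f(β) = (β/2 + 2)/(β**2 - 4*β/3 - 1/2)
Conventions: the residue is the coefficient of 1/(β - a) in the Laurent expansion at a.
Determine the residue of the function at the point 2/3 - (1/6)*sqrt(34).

The factor β**2 - 4*β/3 - 1/2 splits as (β - a)(β - a') with a = 2/3 - (1/6)*sqrt(34), a' = 2/3 + (1/6)*sqrt(34). At the order-1 pole a set g(β) = (β - a)*f(β) = [β/2 + 2] / (β - a').
Simple pole: residue = g(a) at a = 2/3 - (1/6)*sqrt(34), which is 1/4 - (7/34)*sqrt(34).

The residue is 1/4 - (7/34)*sqrt(34).


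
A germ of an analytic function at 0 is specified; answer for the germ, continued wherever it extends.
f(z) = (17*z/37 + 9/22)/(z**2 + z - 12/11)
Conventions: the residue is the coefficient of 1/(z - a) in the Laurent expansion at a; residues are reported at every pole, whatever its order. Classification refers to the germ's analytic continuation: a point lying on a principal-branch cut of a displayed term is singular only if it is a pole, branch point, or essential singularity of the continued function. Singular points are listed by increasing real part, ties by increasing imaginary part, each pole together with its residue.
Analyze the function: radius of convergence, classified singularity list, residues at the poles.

Radius of convergence at 0: -1/2 + (1/22)*sqrt(649).
At -1/2 - (1/22)*sqrt(649): a pole of order 1; residue 17/74 - (73/24013)*sqrt(649).
At -1/2 + (1/22)*sqrt(649): a pole of order 1; residue 17/74 + (73/24013)*sqrt(649).

Denominator factor (z**2 + z - 12/11): discriminant 59/11, real irrational roots -1/2 + (1/22)*sqrt(649) and -1/2 - (1/22)*sqrt(649); poles of order 1, moduli -1/2 + (1/22)*sqrt(649) and 1/2 + (1/22)*sqrt(649).
The radius of convergence is the smallest modulus among the singular points: -1/2 + (1/22)*sqrt(649).
The factor z**2 + z - 12/11 splits as (z - a)(z - a') with a = -1/2 - (1/22)*sqrt(649), a' = -1/2 + (1/22)*sqrt(649). At the order-1 pole a set g(z) = (z - a)*f(z) = [17*z/37 + 9/22] / (z - a').
Simple pole: residue = g(a) at a = -1/2 - (1/22)*sqrt(649), which is 17/74 - (73/24013)*sqrt(649).
The factor z**2 + z - 12/11 splits as (z - a)(z - a') with a = -1/2 + (1/22)*sqrt(649), a' = -1/2 - (1/22)*sqrt(649). At the order-1 pole a set g(z) = (z - a)*f(z) = [17*z/37 + 9/22] / (z - a').
Simple pole: residue = g(a) at a = -1/2 + (1/22)*sqrt(649), which is 17/74 + (73/24013)*sqrt(649).
List the singular points by increasing real part (a conjugate pair: the negative imaginary part first).


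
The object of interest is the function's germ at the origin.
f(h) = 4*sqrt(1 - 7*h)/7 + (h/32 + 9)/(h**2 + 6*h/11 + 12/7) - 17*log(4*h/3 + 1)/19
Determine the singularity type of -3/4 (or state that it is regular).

The term (-17/19)*log(1 - h/(-3/4)) has argument 1 - -3/4/(-3/4) = 0 at -3/4: a logarithmic (infinitely-sheeted) branch point; the remaining terms are analytic or single-valued there.

The point is a logarithmic branch point.


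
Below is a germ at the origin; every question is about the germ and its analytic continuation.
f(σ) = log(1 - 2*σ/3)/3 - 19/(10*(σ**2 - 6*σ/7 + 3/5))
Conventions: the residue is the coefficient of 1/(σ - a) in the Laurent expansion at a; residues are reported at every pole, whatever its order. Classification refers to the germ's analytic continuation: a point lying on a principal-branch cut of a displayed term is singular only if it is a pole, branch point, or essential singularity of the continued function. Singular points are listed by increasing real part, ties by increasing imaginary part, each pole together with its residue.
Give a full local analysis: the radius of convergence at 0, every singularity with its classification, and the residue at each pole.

Denominator factor (σ**2 - 6*σ/7 + 3/5): discriminant -408/245, complex-conjugate roots (3/7) + ((1/35)*sqrt(510))*i and (3/7) - ((1/35)*sqrt(510))*i; poles of order 1, moduli (1/5)*sqrt(15) and (1/5)*sqrt(15).
Branch term (1/3)*log(1 - σ/(3/2)): its argument vanishes at σ = 3/2, a logarithmic branch point, modulus 3/2.
The radius of convergence is the smallest modulus among the singular points: (1/5)*sqrt(15).
The branch term is analytic at (3/7) - ((1/35)*sqrt(510))*i and contributes nothing to the residue; only the rational part matters.
The factor σ**2 - 6*σ/7 + 3/5 splits as (σ - a)(σ - a') with a = (3/7) - ((1/35)*sqrt(510))*i, a' = (3/7) + ((1/35)*sqrt(510))*i. At the order-1 pole a set g(σ) = (σ - a)*(rational part) = [-19/10] / (σ - a').
Simple pole: residue = g(a) at a = (3/7) - ((1/35)*sqrt(510))*i, which is -((133/2040)*sqrt(510))*i.
The branch term is analytic at (3/7) + ((1/35)*sqrt(510))*i and contributes nothing to the residue; only the rational part matters.
The factor σ**2 - 6*σ/7 + 3/5 splits as (σ - a)(σ - a') with a = (3/7) + ((1/35)*sqrt(510))*i, a' = (3/7) - ((1/35)*sqrt(510))*i. At the order-1 pole a set g(σ) = (σ - a)*(rational part) = [-19/10] / (σ - a').
Simple pole: residue = g(a) at a = (3/7) + ((1/35)*sqrt(510))*i, which is ((133/2040)*sqrt(510))*i.
List the singular points by increasing real part (a conjugate pair: the negative imaginary part first).

Radius of convergence at 0: (1/5)*sqrt(15).
At (3/7) - ((1/35)*sqrt(510))*i: a pole of order 1; residue -((133/2040)*sqrt(510))*i.
At (3/7) + ((1/35)*sqrt(510))*i: a pole of order 1; residue ((133/2040)*sqrt(510))*i.
At 3/2: a logarithmic branch point.


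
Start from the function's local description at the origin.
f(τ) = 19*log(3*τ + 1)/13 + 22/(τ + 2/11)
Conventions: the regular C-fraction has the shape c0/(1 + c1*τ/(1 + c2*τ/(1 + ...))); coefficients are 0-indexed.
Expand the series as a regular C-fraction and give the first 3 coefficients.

The regular C-fraction coefficients are [121, 17189/3146, 1697061/27038297].

Taylor coefficients (expand at 0): a_0 = 121, a_1 = -17189/26, a_2 = 189991/52.
c0 = a_0 = 121. Peel one level at a time: if S = 1 + c*τ/S' with S'(0) = 1, then c is the τ-coefficient of S and S' = c*τ/(S - 1).
S_1 = c0/f = 1 + (17189/3146)*τ + (-1697061/4948658)*τ^2 + ...; c1 = 17189/3146.
S_2 = c1*τ/(S_1 - 1) = 1 + (1697061/27038297)*τ + ...; c2 = 1697061/27038297.


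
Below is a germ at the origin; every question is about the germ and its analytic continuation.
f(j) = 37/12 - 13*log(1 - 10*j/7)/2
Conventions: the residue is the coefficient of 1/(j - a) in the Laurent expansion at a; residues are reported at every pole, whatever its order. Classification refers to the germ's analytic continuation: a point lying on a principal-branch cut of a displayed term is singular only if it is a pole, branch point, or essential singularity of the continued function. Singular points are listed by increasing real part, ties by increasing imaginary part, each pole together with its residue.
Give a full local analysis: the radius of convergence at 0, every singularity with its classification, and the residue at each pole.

Branch term (-13/2)*log(1 - j/(7/10)): its argument vanishes at j = 7/10, a logarithmic branch point, modulus 7/10.
The radius of convergence is the smallest modulus among the singular points: 7/10.

Radius of convergence at 0: 7/10.
At 7/10: a logarithmic branch point.


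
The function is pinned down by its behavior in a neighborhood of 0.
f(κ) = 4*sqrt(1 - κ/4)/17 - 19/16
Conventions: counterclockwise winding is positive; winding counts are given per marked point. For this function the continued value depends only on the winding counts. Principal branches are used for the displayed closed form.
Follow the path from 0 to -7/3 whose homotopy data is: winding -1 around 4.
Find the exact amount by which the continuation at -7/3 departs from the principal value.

The rational part is single-valued and drops out of the difference; each branch term changes only by its own monodromy.
(4/17)*sqrt(1 - κ/(4)): winding -1 is odd, the square root flips sign, contributing -2*(4/17)*sqrt(1 - (-7/3)/(4)) = -2*(4/17)*sqrt(19/12) = -(4/51)*sqrt(57).
Summing the contributions at κ = -7/3 gives -(4/51)*sqrt(57).

Continued minus principal equals -(4/51)*sqrt(57).


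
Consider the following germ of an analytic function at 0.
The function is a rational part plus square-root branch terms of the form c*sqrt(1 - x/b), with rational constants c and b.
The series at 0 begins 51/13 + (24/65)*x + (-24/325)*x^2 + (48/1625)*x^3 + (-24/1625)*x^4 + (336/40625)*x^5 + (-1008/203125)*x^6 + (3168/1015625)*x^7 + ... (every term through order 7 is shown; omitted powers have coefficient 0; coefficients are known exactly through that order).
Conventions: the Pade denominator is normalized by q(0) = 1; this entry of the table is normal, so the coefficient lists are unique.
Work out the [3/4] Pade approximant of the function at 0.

Taylor coefficients needed (read off): a_0 = 51/13, a_1 = 24/65, a_2 = -24/325, a_3 = 48/1625, a_4 = -24/1625, a_5 = 336/40625, a_6 = -1008/203125, a_7 = 3168/1015625.
Write the denominator as Q(x) = 1 + q1*x + q2*x^2 + q3*x^3 + q4*x^4. Requiring Q*f - P = O(x^8) with deg P <= 3 kills the coefficients of x^4..x^7 in Q*f:
  x^4: a_4 + q1*a_3 + q2*a_2 + q3*a_1 + q4*a_0 = 0, i.e. -24/1625 + (48/1625)*q1 + (-24/325)*q2 + (24/65)*q3 + (51/13)*q4 = 0.
  x^5: a_5 + q1*a_4 + q2*a_3 + q3*a_2 + q4*a_1 = 0, i.e. 336/40625 + (-24/1625)*q1 + (48/1625)*q2 + (-24/325)*q3 + (24/65)*q4 = 0.
  x^6: a_6 + q1*a_5 + q2*a_4 + q3*a_3 + q4*a_2 = 0, i.e. -1008/203125 + (336/40625)*q1 + (-24/1625)*q2 + (48/1625)*q3 + (-24/325)*q4 = 0.
  x^7: a_7 + q1*a_6 + q2*a_5 + q3*a_4 + q4*a_3 = 0, i.e. 3168/1015625 + (-1008/203125)*q1 + (336/40625)*q2 + (-24/1625)*q3 + (48/1625)*q4 = 0.
Solving this linear system: q1 = 238/205, q2 = 74/205, q3 = 116/5125, q4 = -8/25625.
The numerator is Q*f truncated at degree 3: P0 = a_0 = 51/13; P1 = a_1 + q1*a_0 = 13122/2665; P2 = a_2 + q1*a_1 + q2*a_0 = 23598/13325; P3 = a_3 + q1*a_2 + q2*a_1 + q3*a_0 = 11052/66625.

The Pade approximant has numerator coefficients [51/13, 13122/2665, 23598/13325, 11052/66625]; denominator coefficients [1, 238/205, 74/205, 116/5125, -8/25625].


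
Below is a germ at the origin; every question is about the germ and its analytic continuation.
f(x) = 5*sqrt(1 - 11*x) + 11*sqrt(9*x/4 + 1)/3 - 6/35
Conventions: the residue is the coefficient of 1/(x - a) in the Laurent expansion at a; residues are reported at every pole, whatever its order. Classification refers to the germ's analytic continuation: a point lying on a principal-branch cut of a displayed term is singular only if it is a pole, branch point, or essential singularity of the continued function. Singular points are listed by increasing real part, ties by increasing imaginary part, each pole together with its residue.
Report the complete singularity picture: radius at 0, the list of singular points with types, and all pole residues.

Radius of convergence at 0: 1/11.
At -4/9: an algebraic (square-root) branch point.
At 1/11: an algebraic (square-root) branch point.

Branch term (5)*sqrt(1 - x/(1/11)): its argument vanishes at x = 1/11, a square-root branch point, modulus 1/11.
Branch term (11/3)*sqrt(1 - x/(-4/9)): its argument vanishes at x = -4/9, a square-root branch point, modulus 4/9.
The radius of convergence is the smallest modulus among the singular points: 1/11.
List the singular points by increasing real part (a conjugate pair: the negative imaginary part first).


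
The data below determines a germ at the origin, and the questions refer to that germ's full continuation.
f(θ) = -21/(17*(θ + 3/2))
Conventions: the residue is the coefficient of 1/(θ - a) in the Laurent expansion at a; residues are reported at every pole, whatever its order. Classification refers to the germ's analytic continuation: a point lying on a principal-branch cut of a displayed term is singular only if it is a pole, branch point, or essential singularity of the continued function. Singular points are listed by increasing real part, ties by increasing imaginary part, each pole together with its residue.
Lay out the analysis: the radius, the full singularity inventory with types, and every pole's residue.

Radius of convergence at 0: 3/2.
At -3/2: a pole of order 1; residue -21/17.

Denominator factor (θ + 3/2): pole of order 1 at -3/2, modulus 3/2.
The radius of convergence is the smallest modulus among the singular points: 3/2.
At the order-1 pole -3/2 set g(θ) = (θ - (-3/2))*f(θ) = -21/17.
Simple pole: residue = g(a) at a = -3/2, which is -21/17.


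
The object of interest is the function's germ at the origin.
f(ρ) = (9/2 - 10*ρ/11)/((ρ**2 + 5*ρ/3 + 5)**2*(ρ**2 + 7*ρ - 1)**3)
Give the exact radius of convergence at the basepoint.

Denominator factor (ρ**2 + 7*ρ - 1)^3: discriminant 53, real irrational roots -7/2 + (1/2)*sqrt(53) and -7/2 - (1/2)*sqrt(53); poles of order 3, moduli -7/2 + (1/2)*sqrt(53) and 7/2 + (1/2)*sqrt(53).
Denominator factor (ρ**2 + 5*ρ/3 + 5)^2: discriminant -155/9, complex-conjugate roots (-5/6) + ((1/6)*sqrt(155))*i and (-5/6) - ((1/6)*sqrt(155))*i; poles of order 2, moduli sqrt(5) and sqrt(5).
The radius of convergence is the smallest modulus among the singular points: -7/2 + (1/2)*sqrt(53).

The radius of convergence is -7/2 + (1/2)*sqrt(53).


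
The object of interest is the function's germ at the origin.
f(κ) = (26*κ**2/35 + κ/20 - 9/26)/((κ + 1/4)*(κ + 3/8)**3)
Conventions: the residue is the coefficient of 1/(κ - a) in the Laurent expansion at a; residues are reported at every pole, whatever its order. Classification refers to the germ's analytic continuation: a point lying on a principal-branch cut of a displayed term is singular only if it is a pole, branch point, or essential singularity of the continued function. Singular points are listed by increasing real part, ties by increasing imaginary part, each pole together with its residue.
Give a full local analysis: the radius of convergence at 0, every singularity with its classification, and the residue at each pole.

Radius of convergence at 0: 1/4.
At -3/8: a pole of order 3; residue 72736/455.
At -1/4: a pole of order 1; residue -72736/455.

Denominator factor (κ + 3/8)^3: pole of order 3 at -3/8, modulus 3/8.
Denominator factor (κ + 1/4): pole of order 1 at -1/4, modulus 1/4.
The radius of convergence is the smallest modulus among the singular points: 1/4.
At the order-3 pole -3/8 set g(κ) = (κ - (-3/8))^3*f(κ) = (26*κ**2/35 + κ/20 - 9/26)/(κ + 1/4).
Order-3 pole: residue = g''(a)/2; g''(-3/8) = 145472/455, so the residue is 72736/455.
At the order-1 pole -1/4 set g(κ) = (κ - (-1/4))*f(κ) = (26*κ**2/35 + κ/20 - 9/26)/(κ + 3/8)**3.
Simple pole: residue = g(a) at a = -1/4, which is -72736/455.
List the singular points by increasing real part (a conjugate pair: the negative imaginary part first).
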